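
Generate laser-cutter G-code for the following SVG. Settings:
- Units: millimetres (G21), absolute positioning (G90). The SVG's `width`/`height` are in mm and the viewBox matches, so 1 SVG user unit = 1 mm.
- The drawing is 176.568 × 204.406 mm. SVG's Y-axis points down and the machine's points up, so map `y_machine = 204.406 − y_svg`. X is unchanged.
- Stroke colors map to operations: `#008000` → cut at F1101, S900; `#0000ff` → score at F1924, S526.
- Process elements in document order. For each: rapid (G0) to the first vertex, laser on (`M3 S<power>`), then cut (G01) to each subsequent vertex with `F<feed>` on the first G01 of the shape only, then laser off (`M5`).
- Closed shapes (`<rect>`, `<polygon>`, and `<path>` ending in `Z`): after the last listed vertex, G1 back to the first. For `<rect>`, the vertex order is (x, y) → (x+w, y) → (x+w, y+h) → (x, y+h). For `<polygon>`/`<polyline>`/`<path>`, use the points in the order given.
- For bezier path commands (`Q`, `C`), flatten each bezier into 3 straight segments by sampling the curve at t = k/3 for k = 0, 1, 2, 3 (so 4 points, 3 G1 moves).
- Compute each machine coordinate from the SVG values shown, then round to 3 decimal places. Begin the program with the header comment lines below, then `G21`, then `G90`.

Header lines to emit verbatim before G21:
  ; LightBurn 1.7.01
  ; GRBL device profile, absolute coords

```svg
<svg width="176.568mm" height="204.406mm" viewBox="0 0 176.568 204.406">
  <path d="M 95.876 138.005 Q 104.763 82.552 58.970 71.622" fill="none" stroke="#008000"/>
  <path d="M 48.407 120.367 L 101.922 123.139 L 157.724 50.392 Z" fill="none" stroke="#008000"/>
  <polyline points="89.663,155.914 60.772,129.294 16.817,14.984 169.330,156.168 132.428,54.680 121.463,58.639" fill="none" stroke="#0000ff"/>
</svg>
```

viewBox `0 0 176.568 204.406` with mm width/height → 1 unit = 1 mm. Flip: y_m = 204.406 − y_svg.

**Shape 1** — `<path>` quadratic bezier, stroke `#008000` → cut (S900, F1101). Control points (SVG): P0=(95.876,138.005), P1=(104.763,82.552), P2=(58.970,71.622); sampled at t=k/3. Machine vertices: (95.876,66.401) → (95.725,98.423) → (83.423,120.550) → (58.970,132.784). Open path.

**Shape 2** — `<path>` closed polygon, stroke `#008000` → cut (S900, F1101). Machine vertices: (48.407,84.039) → (101.922,81.267) → (157.724,154.014) → (48.407,84.039). Closed: final G1 returns to the first vertex.

**Shape 3** — `<polyline>` open polyline, stroke `#0000ff` → score (S526, F1924). Machine vertices: (89.663,48.492) → (60.772,75.112) → (16.817,189.422) → (169.330,48.238) → (132.428,149.726) → (121.463,145.767). Open path.

; LightBurn 1.7.01
; GRBL device profile, absolute coords
G21
G90
G0 X95.876 Y66.401
M3 S900
G01 X95.725 Y98.423 F1101
G01 X83.423 Y120.550
G01 X58.970 Y132.784
M5
G0 X48.407 Y84.039
M3 S900
G01 X101.922 Y81.267 F1101
G01 X157.724 Y154.014
G01 X48.407 Y84.039
M5
G0 X89.663 Y48.492
M3 S526
G01 X60.772 Y75.112 F1924
G01 X16.817 Y189.422
G01 X169.330 Y48.238
G01 X132.428 Y149.726
G01 X121.463 Y145.767
M5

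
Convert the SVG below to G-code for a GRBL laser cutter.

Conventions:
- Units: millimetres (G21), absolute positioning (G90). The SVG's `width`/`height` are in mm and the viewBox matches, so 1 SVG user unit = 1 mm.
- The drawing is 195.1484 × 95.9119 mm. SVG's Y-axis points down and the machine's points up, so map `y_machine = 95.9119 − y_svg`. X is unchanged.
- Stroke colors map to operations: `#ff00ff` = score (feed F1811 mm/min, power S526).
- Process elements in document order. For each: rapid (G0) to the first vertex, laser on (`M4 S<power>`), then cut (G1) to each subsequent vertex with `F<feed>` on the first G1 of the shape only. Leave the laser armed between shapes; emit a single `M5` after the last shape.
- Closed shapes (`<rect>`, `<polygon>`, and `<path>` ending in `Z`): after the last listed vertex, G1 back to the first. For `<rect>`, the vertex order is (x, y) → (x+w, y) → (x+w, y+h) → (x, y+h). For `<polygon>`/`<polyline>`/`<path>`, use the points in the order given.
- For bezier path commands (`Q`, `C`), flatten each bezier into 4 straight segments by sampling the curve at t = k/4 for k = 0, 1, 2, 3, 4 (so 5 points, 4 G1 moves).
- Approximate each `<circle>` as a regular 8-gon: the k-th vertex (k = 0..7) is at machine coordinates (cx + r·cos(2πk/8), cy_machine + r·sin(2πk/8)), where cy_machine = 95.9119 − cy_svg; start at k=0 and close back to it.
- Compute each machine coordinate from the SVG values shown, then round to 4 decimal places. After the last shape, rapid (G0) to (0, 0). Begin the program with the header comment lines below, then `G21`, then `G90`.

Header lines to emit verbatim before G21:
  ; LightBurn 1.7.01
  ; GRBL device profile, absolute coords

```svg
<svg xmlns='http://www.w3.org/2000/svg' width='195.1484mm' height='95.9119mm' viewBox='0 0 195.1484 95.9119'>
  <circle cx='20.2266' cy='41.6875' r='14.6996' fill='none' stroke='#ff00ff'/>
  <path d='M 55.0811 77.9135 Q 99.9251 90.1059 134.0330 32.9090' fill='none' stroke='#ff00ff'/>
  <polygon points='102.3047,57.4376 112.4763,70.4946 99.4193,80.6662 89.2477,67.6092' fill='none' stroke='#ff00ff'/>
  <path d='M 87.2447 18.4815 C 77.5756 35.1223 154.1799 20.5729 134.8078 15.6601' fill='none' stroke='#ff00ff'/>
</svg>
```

viewBox `0 0 195.1484 95.9119` with mm width/height → 1 unit = 1 mm. Flip: y_m = 95.9119 − y_svg.

**Shape 1** — `<circle>` circle, stroke `#ff00ff` → score (S526, F1811). Machine vertices: (34.9262,54.2244) → (30.6208,64.6186) → (20.2266,68.9240) → (9.8324,64.6186) → (5.5270,54.2244) → (9.8324,43.8302) → (20.2266,39.5248) → (30.6208,43.8302) → (34.9262,54.2244). Closed: final G1 returns to the first vertex.

**Shape 2** — `<path>` quadratic bezier, stroke `#ff00ff` → score (S526, F1811). Control points (SVG): P0=(55.0811,77.9135), P1=(99.9251,90.1059), P2=(134.0330,32.9090); sampled at t=k/4. Machine vertices: (55.0811,17.9984) → (76.8321,16.2390) → (97.2411,23.1533) → (116.3080,38.7413) → (134.0330,63.0029). Open path.

**Shape 3** — `<polygon>` regular polygon, stroke `#ff00ff` → score (S526, F1811). Machine vertices: (102.3047,38.4743) → (112.4763,25.4173) → (99.4193,15.2457) → (89.2477,28.3027) → (102.3047,38.4743). Closed: final G1 returns to the first vertex.

**Shape 4** — `<path>` cubic bezier, stroke `#ff00ff` → score (S526, F1811). Control points (SVG): P0=(87.2447,18.4815), P1=(77.5756,35.1223), P2=(154.1799,20.5729), P3=(134.8078,15.6601); sampled at t=k/4. Machine vertices: (87.2447,77.4304) → (93.3215,70.1600) → (114.6649,70.7585) → (134.1890,75.3983) → (134.8078,80.2518). Open path.

; LightBurn 1.7.01
; GRBL device profile, absolute coords
G21
G90
G0 X34.9262 Y54.2244
M4 S526
G1 X30.6208 Y64.6186 F1811
G1 X20.2266 Y68.9240
G1 X9.8324 Y64.6186
G1 X5.5270 Y54.2244
G1 X9.8324 Y43.8302
G1 X20.2266 Y39.5248
G1 X30.6208 Y43.8302
G1 X34.9262 Y54.2244
G0 X55.0811 Y17.9984
M4 S526
G1 X76.8321 Y16.2390 F1811
G1 X97.2411 Y23.1533
G1 X116.3080 Y38.7413
G1 X134.0330 Y63.0029
G0 X102.3047 Y38.4743
M4 S526
G1 X112.4763 Y25.4173 F1811
G1 X99.4193 Y15.2457
G1 X89.2477 Y28.3027
G1 X102.3047 Y38.4743
G0 X87.2447 Y77.4304
M4 S526
G1 X93.3215 Y70.1600 F1811
G1 X114.6649 Y70.7585
G1 X134.1890 Y75.3983
G1 X134.8078 Y80.2518
M5
G0 X0.0000 Y0.0000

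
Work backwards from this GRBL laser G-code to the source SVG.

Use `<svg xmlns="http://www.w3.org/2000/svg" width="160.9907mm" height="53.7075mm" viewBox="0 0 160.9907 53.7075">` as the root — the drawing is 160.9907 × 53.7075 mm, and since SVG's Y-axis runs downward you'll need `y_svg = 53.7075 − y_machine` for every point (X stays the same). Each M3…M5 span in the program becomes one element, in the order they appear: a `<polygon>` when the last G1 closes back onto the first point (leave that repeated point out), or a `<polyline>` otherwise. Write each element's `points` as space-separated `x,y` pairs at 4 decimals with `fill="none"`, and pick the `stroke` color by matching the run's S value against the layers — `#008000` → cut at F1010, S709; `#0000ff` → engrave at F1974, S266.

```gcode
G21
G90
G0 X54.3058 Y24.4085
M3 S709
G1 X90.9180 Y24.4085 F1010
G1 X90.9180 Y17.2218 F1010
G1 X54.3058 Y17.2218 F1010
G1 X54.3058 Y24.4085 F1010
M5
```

Each laser-on run becomes one SVG element. Flip Y back into SVG space with y_svg = 53.7075 − y_machine. Every run uses S709, so all elements get stroke `#008000` (cut).

Run 1: The run returns to its start, so emit a `<polygon>` with points (Y-flipped): 54.3058,29.2990 90.9180,29.2990 90.9180,36.4857 54.3058,36.4857.

<svg xmlns="http://www.w3.org/2000/svg" width="160.9907mm" height="53.7075mm" viewBox="0 0 160.9907 53.7075">
  <polygon points="54.3058,29.2990 90.9180,29.2990 90.9180,36.4857 54.3058,36.4857" fill="none" stroke="#008000"/>
</svg>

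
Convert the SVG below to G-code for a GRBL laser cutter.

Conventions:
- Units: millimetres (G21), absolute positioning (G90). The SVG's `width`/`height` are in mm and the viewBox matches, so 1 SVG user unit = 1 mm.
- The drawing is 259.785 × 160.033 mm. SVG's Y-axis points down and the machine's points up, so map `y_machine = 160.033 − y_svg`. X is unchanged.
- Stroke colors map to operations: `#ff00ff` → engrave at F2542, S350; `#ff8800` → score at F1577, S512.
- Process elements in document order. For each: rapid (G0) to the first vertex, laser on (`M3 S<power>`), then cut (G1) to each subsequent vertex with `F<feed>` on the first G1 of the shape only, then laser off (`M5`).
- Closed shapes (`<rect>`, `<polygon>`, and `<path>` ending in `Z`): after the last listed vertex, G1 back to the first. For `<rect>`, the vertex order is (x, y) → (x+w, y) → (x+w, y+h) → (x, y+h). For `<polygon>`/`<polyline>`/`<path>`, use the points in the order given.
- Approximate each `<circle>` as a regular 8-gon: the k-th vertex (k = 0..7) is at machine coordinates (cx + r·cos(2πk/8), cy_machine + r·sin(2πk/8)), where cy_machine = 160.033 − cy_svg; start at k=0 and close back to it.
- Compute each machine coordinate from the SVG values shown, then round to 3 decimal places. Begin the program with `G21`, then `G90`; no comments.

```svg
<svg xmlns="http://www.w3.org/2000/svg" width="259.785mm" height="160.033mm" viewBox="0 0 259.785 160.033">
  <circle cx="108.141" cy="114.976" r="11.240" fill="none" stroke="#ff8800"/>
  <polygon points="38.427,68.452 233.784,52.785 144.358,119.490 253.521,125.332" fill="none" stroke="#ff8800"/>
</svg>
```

G21
G90
G0 X119.381 Y45.057
M3 S512
G1 X116.089 Y53.005 F1577
G1 X108.141 Y56.297
G1 X100.193 Y53.005
G1 X96.901 Y45.057
G1 X100.193 Y37.109
G1 X108.141 Y33.817
G1 X116.089 Y37.109
G1 X119.381 Y45.057
M5
G0 X38.427 Y91.581
M3 S512
G1 X233.784 Y107.248 F1577
G1 X144.358 Y40.543
G1 X253.521 Y34.701
G1 X38.427 Y91.581
M5

1 u = 1 mm; y_m = 160.033 − y.

[1] `<circle>` circle, #ff8800→score S512 F1577: (119.381,45.057) → (116.089,53.005) → (108.141,56.297) → (100.193,53.005) → (96.901,45.057) → (100.193,37.109) → (108.141,33.817) → (116.089,37.109) → (119.381,45.057) (closed)

[2] `<polygon>` closed polygon, #ff8800→score S512 F1577: (38.427,91.581) → (233.784,107.248) → (144.358,40.543) → (253.521,34.701) → (38.427,91.581) (closed)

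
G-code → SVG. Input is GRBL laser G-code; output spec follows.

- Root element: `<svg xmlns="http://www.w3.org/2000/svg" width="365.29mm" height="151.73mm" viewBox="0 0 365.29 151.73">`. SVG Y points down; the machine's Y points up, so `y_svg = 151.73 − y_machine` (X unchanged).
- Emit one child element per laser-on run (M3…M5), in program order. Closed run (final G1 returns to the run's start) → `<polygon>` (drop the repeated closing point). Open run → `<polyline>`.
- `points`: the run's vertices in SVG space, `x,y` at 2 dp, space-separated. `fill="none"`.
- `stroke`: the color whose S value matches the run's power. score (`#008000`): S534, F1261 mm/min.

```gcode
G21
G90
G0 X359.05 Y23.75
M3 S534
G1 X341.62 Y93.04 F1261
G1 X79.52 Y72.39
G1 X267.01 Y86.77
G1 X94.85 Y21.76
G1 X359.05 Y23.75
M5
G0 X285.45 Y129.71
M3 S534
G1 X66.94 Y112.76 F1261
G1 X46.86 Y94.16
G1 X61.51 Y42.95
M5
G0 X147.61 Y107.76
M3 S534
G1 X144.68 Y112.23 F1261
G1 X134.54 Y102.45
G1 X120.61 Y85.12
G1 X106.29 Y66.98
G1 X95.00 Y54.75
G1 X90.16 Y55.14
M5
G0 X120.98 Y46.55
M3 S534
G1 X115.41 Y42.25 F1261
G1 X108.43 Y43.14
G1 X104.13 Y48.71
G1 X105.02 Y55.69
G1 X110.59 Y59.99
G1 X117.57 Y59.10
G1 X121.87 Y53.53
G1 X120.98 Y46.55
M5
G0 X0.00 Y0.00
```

<svg xmlns="http://www.w3.org/2000/svg" width="365.29mm" height="151.73mm" viewBox="0 0 365.29 151.73">
  <polygon points="359.05,127.98 341.62,58.69 79.52,79.34 267.01,64.96 94.85,129.97" fill="none" stroke="#008000"/>
  <polyline points="285.45,22.02 66.94,38.97 46.86,57.57 61.51,108.78" fill="none" stroke="#008000"/>
  <polyline points="147.61,43.97 144.68,39.50 134.54,49.28 120.61,66.61 106.29,84.75 95.00,96.98 90.16,96.59" fill="none" stroke="#008000"/>
  <polygon points="120.98,105.18 115.41,109.48 108.43,108.59 104.13,103.02 105.02,96.04 110.59,91.74 117.57,92.63 121.87,98.20" fill="none" stroke="#008000"/>
</svg>

y_svg = 151.73 − y_m. Every run uses S534, so all elements get stroke `#008000` (score).

[1] closed run; points: 359.05,127.98 341.62,58.69 79.52,79.34 267.01,64.96 94.85,129.97

[2] open run; points: 285.45,22.02 66.94,38.97 46.86,57.57 61.51,108.78

[3] open run; points: 147.61,43.97 144.68,39.50 134.54,49.28 120.61,66.61 106.29,84.75 95.00,96.98 90.16,96.59

[4] closed run; points: 120.98,105.18 115.41,109.48 108.43,108.59 104.13,103.02 105.02,96.04 110.59,91.74 117.57,92.63 121.87,98.20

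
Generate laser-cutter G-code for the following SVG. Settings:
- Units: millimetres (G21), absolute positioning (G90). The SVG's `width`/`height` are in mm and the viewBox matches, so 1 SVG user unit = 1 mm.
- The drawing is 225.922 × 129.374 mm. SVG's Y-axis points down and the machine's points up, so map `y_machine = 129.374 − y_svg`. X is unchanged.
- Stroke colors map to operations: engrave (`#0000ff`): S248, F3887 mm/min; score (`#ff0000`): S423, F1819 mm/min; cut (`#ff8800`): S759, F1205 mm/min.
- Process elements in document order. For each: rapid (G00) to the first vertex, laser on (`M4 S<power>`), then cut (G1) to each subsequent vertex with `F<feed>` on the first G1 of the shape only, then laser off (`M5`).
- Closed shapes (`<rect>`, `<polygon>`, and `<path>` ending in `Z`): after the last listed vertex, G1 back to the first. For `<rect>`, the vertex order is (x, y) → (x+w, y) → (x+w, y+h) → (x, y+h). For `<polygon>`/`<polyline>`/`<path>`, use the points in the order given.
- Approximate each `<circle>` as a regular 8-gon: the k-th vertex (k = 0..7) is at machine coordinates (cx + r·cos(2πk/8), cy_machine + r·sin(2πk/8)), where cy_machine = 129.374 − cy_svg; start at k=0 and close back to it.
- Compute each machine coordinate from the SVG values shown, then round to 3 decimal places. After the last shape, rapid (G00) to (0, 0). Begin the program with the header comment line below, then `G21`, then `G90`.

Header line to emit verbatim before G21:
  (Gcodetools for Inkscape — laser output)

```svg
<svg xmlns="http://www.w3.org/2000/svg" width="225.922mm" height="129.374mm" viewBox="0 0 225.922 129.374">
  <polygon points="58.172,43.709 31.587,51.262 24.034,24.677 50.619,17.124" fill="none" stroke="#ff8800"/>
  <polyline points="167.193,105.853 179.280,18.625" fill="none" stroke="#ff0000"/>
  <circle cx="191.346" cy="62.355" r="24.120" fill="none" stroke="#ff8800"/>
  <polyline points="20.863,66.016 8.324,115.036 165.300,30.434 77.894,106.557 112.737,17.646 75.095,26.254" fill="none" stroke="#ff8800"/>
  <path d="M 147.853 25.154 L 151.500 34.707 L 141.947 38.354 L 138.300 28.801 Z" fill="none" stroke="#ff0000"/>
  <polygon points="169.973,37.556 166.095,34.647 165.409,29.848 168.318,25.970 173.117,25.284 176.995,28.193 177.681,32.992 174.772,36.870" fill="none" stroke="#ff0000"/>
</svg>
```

(Gcodetools for Inkscape — laser output)
G21
G90
G00 X58.172 Y85.665
M4 S759
G1 X31.587 Y78.112 F1205
G1 X24.034 Y104.697
G1 X50.619 Y112.250
G1 X58.172 Y85.665
M5
G00 X167.193 Y23.521
M4 S423
G1 X179.280 Y110.749 F1819
M5
G00 X215.466 Y67.019
M4 S759
G1 X208.401 Y84.074 F1205
G1 X191.346 Y91.139
G1 X174.291 Y84.074
G1 X167.226 Y67.019
G1 X174.291 Y49.964
G1 X191.346 Y42.899
G1 X208.401 Y49.964
G1 X215.466 Y67.019
M5
G00 X20.863 Y63.358
M4 S759
G1 X8.324 Y14.338 F1205
G1 X165.300 Y98.940
G1 X77.894 Y22.817
G1 X112.737 Y111.728
G1 X75.095 Y103.120
M5
G00 X147.853 Y104.220
M4 S423
G1 X151.500 Y94.667 F1819
G1 X141.947 Y91.020
G1 X138.300 Y100.573
G1 X147.853 Y104.220
M5
G00 X169.973 Y91.818
M4 S423
G1 X166.095 Y94.727 F1819
G1 X165.409 Y99.526
G1 X168.318 Y103.404
G1 X173.117 Y104.090
G1 X176.995 Y101.181
G1 X177.681 Y96.382
G1 X174.772 Y92.504
G1 X169.973 Y91.818
M5
G00 X0.000 Y0.000

viewBox `0 0 225.922 129.374` with mm width/height → 1 unit = 1 mm. Flip: y_m = 129.374 − y_svg.

**Shape 1** — `<polygon>` regular polygon, stroke `#ff8800` → cut (S759, F1205). Machine vertices: (58.172,85.665) → (31.587,78.112) → (24.034,104.697) → (50.619,112.250) → (58.172,85.665). Closed: final G1 returns to the first vertex.

**Shape 2** — `<polyline>` line segment, stroke `#ff0000` → score (S423, F1819). Machine vertices: (167.193,23.521) → (179.280,110.749). Open path.

**Shape 3** — `<circle>` circle, stroke `#ff8800` → cut (S759, F1205). Machine vertices: (215.466,67.019) → (208.401,84.074) → (191.346,91.139) → (174.291,84.074) → (167.226,67.019) → (174.291,49.964) → (191.346,42.899) → (208.401,49.964) → (215.466,67.019). Closed: final G1 returns to the first vertex.

**Shape 4** — `<polyline>` open polyline, stroke `#ff8800` → cut (S759, F1205). Machine vertices: (20.863,63.358) → (8.324,14.338) → (165.300,98.940) → (77.894,22.817) → (112.737,111.728) → (75.095,103.120). Open path.

**Shape 5** — `<path>` regular polygon, stroke `#ff0000` → score (S423, F1819). Machine vertices: (147.853,104.220) → (151.500,94.667) → (141.947,91.020) → (138.300,100.573) → (147.853,104.220). Closed: final G1 returns to the first vertex.

**Shape 6** — `<polygon>` regular polygon, stroke `#ff0000` → score (S423, F1819). Machine vertices: (169.973,91.818) → (166.095,94.727) → (165.409,99.526) → (168.318,103.404) → (173.117,104.090) → (176.995,101.181) → (177.681,96.382) → (174.772,92.504) → (169.973,91.818). Closed: final G1 returns to the first vertex.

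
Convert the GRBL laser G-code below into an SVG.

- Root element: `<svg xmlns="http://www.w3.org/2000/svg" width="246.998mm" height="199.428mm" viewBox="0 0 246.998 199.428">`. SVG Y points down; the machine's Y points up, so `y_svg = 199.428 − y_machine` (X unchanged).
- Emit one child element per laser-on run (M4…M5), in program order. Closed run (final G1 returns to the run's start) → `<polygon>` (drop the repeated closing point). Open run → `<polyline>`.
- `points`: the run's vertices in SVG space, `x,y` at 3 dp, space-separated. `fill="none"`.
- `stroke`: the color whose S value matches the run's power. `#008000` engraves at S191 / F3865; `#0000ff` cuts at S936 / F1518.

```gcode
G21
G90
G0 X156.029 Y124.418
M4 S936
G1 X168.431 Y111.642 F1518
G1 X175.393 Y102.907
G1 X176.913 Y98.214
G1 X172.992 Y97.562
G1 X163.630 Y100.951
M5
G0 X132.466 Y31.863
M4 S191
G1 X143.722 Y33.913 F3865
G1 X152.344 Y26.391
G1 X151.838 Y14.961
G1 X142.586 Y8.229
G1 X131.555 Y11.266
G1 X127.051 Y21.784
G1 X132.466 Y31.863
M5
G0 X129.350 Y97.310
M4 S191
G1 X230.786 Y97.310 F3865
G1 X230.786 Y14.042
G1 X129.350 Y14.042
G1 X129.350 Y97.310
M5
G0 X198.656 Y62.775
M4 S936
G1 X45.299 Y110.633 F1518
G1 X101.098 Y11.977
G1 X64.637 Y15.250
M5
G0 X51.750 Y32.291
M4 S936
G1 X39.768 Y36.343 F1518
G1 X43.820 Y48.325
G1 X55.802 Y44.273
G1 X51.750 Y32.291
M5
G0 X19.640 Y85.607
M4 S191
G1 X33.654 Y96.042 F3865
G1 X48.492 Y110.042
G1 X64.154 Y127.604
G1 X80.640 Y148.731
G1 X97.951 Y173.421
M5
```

<svg xmlns="http://www.w3.org/2000/svg" width="246.998mm" height="199.428mm" viewBox="0 0 246.998 199.428">
  <polyline points="156.029,75.010 168.431,87.786 175.393,96.521 176.913,101.214 172.992,101.866 163.630,98.477" fill="none" stroke="#0000ff"/>
  <polygon points="132.466,167.565 143.722,165.515 152.344,173.037 151.838,184.467 142.586,191.199 131.555,188.162 127.051,177.644" fill="none" stroke="#008000"/>
  <polygon points="129.350,102.118 230.786,102.118 230.786,185.386 129.350,185.386" fill="none" stroke="#008000"/>
  <polyline points="198.656,136.653 45.299,88.795 101.098,187.451 64.637,184.178" fill="none" stroke="#0000ff"/>
  <polygon points="51.750,167.137 39.768,163.085 43.820,151.103 55.802,155.155" fill="none" stroke="#0000ff"/>
  <polyline points="19.640,113.821 33.654,103.386 48.492,89.386 64.154,71.824 80.640,50.697 97.951,26.007" fill="none" stroke="#008000"/>
</svg>

y_svg = 199.428 − y_m.

[1] S936→`#0000ff` (cut); open run; points: 156.029,75.010 168.431,87.786 175.393,96.521 176.913,101.214 172.992,101.866 163.630,98.477

[2] S191→`#008000` (engrave); closed run; points: 132.466,167.565 143.722,165.515 152.344,173.037 151.838,184.467 142.586,191.199 131.555,188.162 127.051,177.644

[3] S191→`#008000` (engrave); closed run; points: 129.350,102.118 230.786,102.118 230.786,185.386 129.350,185.386

[4] S936→`#0000ff` (cut); open run; points: 198.656,136.653 45.299,88.795 101.098,187.451 64.637,184.178

[5] S936→`#0000ff` (cut); closed run; points: 51.750,167.137 39.768,163.085 43.820,151.103 55.802,155.155

[6] S191→`#008000` (engrave); open run; points: 19.640,113.821 33.654,103.386 48.492,89.386 64.154,71.824 80.640,50.697 97.951,26.007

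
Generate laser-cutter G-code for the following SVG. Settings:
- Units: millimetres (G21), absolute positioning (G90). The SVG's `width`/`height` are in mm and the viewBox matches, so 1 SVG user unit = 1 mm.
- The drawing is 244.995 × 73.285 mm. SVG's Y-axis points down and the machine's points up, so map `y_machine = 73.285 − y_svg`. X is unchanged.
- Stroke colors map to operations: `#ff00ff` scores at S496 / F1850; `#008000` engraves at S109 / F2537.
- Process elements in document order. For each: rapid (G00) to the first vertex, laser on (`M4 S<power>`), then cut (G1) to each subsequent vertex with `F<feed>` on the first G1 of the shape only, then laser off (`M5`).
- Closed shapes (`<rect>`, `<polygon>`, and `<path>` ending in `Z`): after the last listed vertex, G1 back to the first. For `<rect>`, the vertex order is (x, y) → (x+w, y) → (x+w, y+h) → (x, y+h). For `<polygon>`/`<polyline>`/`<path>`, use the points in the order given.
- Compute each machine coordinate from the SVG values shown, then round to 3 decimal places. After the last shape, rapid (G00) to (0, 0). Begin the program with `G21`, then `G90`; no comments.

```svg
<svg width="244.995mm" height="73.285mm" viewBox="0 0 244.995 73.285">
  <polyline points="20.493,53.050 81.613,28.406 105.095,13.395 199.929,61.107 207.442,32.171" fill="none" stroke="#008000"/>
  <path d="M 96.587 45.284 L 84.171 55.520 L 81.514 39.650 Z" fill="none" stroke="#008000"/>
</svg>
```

G21
G90
G00 X20.493 Y20.235
M4 S109
G1 X81.613 Y44.879 F2537
G1 X105.095 Y59.890
G1 X199.929 Y12.178
G1 X207.442 Y41.114
M5
G00 X96.587 Y28.001
M4 S109
G1 X84.171 Y17.765 F2537
G1 X81.514 Y33.635
G1 X96.587 Y28.001
M5
G00 X0.000 Y0.000

1 u = 1 mm; y_m = 73.285 − y.

[1] `<polyline>` open polyline, #008000→engrave S109 F2537: (20.493,20.235) → (81.613,44.879) → (105.095,59.890) → (199.929,12.178) → (207.442,41.114)

[2] `<path>` regular polygon, #008000→engrave S109 F2537: (96.587,28.001) → (84.171,17.765) → (81.514,33.635) → (96.587,28.001) (closed)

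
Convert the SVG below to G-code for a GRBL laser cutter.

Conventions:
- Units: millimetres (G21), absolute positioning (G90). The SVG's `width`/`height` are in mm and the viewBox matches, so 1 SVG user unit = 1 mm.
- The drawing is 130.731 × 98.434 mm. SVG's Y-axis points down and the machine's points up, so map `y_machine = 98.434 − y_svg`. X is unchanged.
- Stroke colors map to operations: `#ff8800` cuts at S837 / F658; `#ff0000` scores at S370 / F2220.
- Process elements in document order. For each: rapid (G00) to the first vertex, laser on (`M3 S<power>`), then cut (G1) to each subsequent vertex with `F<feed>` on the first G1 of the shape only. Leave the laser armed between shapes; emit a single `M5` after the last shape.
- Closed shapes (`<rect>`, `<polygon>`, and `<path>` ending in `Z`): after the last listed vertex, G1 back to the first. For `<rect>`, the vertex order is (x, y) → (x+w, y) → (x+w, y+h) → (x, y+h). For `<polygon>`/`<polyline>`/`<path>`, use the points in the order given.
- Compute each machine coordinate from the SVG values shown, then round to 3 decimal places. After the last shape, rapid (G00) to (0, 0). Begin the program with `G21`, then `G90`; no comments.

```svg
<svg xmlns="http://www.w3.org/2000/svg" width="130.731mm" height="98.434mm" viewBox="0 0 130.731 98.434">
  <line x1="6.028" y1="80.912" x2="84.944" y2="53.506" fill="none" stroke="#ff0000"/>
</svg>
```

Since the viewBox matches the mm dimensions, user units are millimetres directly. The only transform is the Y-flip y_m = 98.434 − y_svg.

Shape 1 is a line segment drawn with `<line>`. Its stroke #ff0000 means score at S370, F2220. After flipping Y the toolpath is (6.028,17.522) → (84.944,44.928).

G21
G90
G00 X6.028 Y17.522
M3 S370
G1 X84.944 Y44.928 F2220
M5
G00 X0.000 Y0.000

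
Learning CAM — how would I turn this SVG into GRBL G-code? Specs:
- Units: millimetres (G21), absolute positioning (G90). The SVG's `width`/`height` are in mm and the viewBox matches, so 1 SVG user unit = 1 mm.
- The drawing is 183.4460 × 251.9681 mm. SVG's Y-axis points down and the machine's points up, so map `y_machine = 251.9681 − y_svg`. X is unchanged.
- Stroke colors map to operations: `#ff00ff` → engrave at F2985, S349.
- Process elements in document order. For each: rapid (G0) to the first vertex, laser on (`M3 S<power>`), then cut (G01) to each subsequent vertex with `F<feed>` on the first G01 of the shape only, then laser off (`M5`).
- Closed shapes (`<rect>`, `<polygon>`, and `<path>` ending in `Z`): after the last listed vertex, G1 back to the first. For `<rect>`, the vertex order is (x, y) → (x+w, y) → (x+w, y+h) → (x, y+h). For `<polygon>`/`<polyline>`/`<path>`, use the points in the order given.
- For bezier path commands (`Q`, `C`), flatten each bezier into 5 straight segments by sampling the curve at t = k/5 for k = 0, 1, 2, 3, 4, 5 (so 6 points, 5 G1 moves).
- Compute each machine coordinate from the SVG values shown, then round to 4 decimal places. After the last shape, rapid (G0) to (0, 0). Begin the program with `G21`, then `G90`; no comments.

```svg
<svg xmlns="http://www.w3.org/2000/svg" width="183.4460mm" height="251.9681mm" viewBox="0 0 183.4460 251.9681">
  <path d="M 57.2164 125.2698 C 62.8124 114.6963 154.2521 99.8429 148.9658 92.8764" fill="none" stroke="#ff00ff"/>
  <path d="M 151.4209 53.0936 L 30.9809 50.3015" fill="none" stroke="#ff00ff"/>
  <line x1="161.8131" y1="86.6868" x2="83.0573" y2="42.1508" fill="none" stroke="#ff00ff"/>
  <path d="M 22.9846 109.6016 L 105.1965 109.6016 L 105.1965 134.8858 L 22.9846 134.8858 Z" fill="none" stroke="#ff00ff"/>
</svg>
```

G21
G90
G0 X57.2164 Y126.6983
M3 S349
G01 X69.4147 Y133.4587 F2985
G01 X93.4521 Y140.6622
G01 X120.5653 Y147.7249
G01 X141.9910 Y154.0627
G01 X148.9658 Y159.0917
M5
G0 X151.4209 Y198.8745
M3 S349
G01 X30.9809 Y201.6666 F2985
M5
G0 X161.8131 Y165.2813
M3 S349
G01 X83.0573 Y209.8173 F2985
M5
G0 X22.9846 Y142.3665
M3 S349
G01 X105.1965 Y142.3665 F2985
G01 X105.1965 Y117.0823
G01 X22.9846 Y117.0823
G01 X22.9846 Y142.3665
M5
G0 X0.0000 Y0.0000

viewBox `0 0 183.4460 251.9681` with mm width/height → 1 unit = 1 mm. Flip: y_m = 251.9681 − y_svg.

**Shape 1** — `<path>` cubic bezier, stroke `#ff00ff` → engrave (S349, F2985). Control points (SVG): P0=(57.2164,125.2698), P1=(62.8124,114.6963), P2=(154.2521,99.8429), P3=(148.9658,92.8764); sampled at t=k/5. Machine vertices: (57.2164,126.6983) → (69.4147,133.4587) → (93.4521,140.6622) → (120.5653,147.7249) → (141.9910,154.0627) → (148.9658,159.0917). Open path.

**Shape 2** — `<path>` line segment, stroke `#ff00ff` → engrave (S349, F2985). Machine vertices: (151.4209,198.8745) → (30.9809,201.6666). Open path.

**Shape 3** — `<line>` line segment, stroke `#ff00ff` → engrave (S349, F2985). Machine vertices: (161.8131,165.2813) → (83.0573,209.8173). Open path.

**Shape 4** — `<path>` rectangle, stroke `#ff00ff` → engrave (S349, F2985). Machine vertices: (22.9846,142.3665) → (105.1965,142.3665) → (105.1965,117.0823) → (22.9846,117.0823) → (22.9846,142.3665). Closed: final G1 returns to the first vertex.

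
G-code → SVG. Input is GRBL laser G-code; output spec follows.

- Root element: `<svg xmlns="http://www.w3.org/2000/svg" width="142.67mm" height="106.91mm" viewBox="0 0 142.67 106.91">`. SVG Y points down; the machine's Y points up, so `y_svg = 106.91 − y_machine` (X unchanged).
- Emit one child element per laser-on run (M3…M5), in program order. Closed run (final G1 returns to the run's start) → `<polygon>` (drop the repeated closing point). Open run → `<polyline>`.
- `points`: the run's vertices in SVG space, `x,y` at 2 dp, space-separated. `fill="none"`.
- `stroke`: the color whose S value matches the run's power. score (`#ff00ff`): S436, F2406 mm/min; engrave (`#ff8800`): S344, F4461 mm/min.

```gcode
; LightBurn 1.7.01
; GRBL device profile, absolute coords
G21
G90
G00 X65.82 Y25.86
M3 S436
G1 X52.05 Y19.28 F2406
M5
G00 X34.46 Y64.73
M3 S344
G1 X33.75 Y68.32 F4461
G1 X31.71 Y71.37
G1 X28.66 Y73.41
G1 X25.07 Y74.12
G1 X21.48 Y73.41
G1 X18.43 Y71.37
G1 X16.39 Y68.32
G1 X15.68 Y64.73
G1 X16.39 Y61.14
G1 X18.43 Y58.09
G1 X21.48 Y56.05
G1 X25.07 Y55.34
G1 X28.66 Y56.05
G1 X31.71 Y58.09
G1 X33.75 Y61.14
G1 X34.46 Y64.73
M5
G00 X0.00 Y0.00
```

Machine Y-up, SVG Y-down with viewBox height 106.91, so y_svg = 106.91 − y_machine; X carries over.

Run 1: the run's S436 means `#ff00ff` (score). The run is open, so emit a `<polyline>` with points (Y-flipped): 65.82,81.05 52.05,87.63.

Run 2: S344 ⇒ engrave layer `#ff8800`. The run returns to its start, so emit a `<polygon>` with points (Y-flipped): 34.46,42.18 33.75,38.59 31.71,35.54 28.66,33.50 25.07,32.79 21.48,33.50 18.43,35.54 16.39,38.59 15.68,42.18 16.39,45.77 18.43,48.82 21.48,50.86 25.07,51.57 28.66,50.86 31.71,48.82 33.75,45.77.

<svg xmlns="http://www.w3.org/2000/svg" width="142.67mm" height="106.91mm" viewBox="0 0 142.67 106.91">
  <polyline points="65.82,81.05 52.05,87.63" fill="none" stroke="#ff00ff"/>
  <polygon points="34.46,42.18 33.75,38.59 31.71,35.54 28.66,33.50 25.07,32.79 21.48,33.50 18.43,35.54 16.39,38.59 15.68,42.18 16.39,45.77 18.43,48.82 21.48,50.86 25.07,51.57 28.66,50.86 31.71,48.82 33.75,45.77" fill="none" stroke="#ff8800"/>
</svg>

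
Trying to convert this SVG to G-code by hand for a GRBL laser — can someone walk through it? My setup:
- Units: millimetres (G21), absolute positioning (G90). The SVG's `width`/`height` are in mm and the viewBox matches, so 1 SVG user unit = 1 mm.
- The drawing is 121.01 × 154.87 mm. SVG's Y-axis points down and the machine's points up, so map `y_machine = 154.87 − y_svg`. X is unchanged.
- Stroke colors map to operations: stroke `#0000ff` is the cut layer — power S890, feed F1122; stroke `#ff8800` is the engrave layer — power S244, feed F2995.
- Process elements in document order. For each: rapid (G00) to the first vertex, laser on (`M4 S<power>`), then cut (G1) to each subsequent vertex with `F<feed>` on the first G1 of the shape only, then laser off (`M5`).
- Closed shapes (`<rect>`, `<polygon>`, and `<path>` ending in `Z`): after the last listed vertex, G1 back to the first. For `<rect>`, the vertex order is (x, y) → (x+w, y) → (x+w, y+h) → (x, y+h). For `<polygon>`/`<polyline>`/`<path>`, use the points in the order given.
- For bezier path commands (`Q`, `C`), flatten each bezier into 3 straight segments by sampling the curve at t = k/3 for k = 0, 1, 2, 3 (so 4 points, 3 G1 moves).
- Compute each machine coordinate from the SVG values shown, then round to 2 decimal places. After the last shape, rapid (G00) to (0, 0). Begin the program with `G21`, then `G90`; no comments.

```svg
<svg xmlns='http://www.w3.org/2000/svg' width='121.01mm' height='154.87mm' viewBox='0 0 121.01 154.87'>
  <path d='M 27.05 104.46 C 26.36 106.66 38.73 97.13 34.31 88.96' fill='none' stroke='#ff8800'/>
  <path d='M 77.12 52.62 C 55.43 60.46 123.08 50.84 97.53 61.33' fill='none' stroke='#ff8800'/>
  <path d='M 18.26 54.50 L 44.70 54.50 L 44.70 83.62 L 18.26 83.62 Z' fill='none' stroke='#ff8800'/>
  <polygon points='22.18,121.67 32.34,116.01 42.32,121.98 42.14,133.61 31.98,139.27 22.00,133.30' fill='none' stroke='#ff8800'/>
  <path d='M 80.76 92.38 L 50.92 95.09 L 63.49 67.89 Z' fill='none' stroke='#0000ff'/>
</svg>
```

G21
G90
G00 X27.05 Y50.41
M4 S244
G1 X29.61 Y51.64 F2995
G1 X34.24 Y57.77
G1 X34.31 Y65.91
M5
G00 X77.12 Y102.25
M4 S244
G1 X78.45 Y98.84 F2995
G1 X98.77 Y98.72
G1 X97.53 Y93.54
M5
G00 X18.26 Y100.37
M4 S244
G1 X44.70 Y100.37 F2995
G1 X44.70 Y71.25
G1 X18.26 Y71.25
G1 X18.26 Y100.37
M5
G00 X22.18 Y33.20
M4 S244
G1 X32.34 Y38.86 F2995
G1 X42.32 Y32.89
G1 X42.14 Y21.26
G1 X31.98 Y15.60
G1 X22.00 Y21.57
G1 X22.18 Y33.20
M5
G00 X80.76 Y62.49
M4 S890
G1 X50.92 Y59.78 F1122
G1 X63.49 Y86.98
G1 X80.76 Y62.49
M5
G00 X0.00 Y0.00

1 u = 1 mm; y_m = 154.87 − y.

[1] `<path>` cubic bezier, #ff8800→engrave S244 F2995: (27.05,50.41) → (29.61,51.64) → (34.24,57.77) → (34.31,65.91)

[2] `<path>` cubic bezier, #ff8800→engrave S244 F2995: (77.12,102.25) → (78.45,98.84) → (98.77,98.72) → (97.53,93.54)

[3] `<path>` rectangle, #ff8800→engrave S244 F2995: (18.26,100.37) → (44.70,100.37) → (44.70,71.25) → (18.26,71.25) → (18.26,100.37) (closed)

[4] `<polygon>` regular polygon, #ff8800→engrave S244 F2995: (22.18,33.20) → (32.34,38.86) → (42.32,32.89) → (42.14,21.26) → (31.98,15.60) → (22.00,21.57) → (22.18,33.20) (closed)

[5] `<path>` regular polygon, #0000ff→cut S890 F1122: (80.76,62.49) → (50.92,59.78) → (63.49,86.98) → (80.76,62.49) (closed)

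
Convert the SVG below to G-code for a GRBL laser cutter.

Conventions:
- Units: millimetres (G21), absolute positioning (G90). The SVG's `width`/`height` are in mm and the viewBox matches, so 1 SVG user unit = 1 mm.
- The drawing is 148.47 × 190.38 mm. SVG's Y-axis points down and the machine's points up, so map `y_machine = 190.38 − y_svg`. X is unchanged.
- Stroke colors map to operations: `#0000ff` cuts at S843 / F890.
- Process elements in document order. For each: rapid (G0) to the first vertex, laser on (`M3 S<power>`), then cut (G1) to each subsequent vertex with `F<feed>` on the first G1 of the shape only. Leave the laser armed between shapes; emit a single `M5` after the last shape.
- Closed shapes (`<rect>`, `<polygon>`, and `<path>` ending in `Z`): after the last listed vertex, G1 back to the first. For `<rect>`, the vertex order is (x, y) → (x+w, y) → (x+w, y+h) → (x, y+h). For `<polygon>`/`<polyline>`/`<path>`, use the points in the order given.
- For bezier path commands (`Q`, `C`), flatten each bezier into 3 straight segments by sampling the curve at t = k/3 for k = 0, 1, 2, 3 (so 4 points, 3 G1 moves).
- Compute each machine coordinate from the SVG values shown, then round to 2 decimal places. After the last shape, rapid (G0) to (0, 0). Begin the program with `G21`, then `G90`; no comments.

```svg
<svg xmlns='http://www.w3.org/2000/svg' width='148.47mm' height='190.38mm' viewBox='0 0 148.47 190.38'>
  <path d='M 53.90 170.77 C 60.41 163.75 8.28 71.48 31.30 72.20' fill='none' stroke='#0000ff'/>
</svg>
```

G21
G90
G0 X53.90 Y19.61
M3 S843
G1 X45.82 Y48.45 F890
G1 X28.37 Y94.50
G1 X31.30 Y118.18
M5
G0 X0.00 Y0.00

1 u = 1 mm; y_m = 190.38 − y.

[1] `<path>` cubic bezier, #0000ff→cut S843 F890: (53.90,19.61) → (45.82,48.45) → (28.37,94.50) → (31.30,118.18)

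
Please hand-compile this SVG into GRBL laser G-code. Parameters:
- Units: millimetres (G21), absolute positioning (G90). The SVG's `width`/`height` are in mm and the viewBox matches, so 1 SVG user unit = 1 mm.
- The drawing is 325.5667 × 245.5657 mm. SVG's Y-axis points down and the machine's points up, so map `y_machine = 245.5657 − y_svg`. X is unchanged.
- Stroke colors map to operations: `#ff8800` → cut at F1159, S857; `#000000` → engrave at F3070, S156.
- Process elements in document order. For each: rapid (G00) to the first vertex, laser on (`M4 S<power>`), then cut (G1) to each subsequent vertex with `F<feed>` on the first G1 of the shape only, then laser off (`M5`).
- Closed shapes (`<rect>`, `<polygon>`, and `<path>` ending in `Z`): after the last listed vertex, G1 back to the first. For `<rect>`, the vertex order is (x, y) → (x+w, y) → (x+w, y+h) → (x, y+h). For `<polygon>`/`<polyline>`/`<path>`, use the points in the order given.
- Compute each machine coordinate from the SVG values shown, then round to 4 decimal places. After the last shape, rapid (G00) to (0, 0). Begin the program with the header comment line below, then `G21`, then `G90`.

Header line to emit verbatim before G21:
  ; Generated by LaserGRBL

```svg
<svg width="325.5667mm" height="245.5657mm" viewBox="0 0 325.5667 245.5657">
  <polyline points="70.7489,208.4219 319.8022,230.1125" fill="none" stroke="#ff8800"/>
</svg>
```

; Generated by LaserGRBL
G21
G90
G00 X70.7489 Y37.1438
M4 S857
G1 X319.8022 Y15.4532 F1159
M5
G00 X0.0000 Y0.0000

1 u = 1 mm; y_m = 245.5657 − y.

[1] `<polyline>` line segment, #ff8800→cut S857 F1159: (70.7489,37.1438) → (319.8022,15.4532)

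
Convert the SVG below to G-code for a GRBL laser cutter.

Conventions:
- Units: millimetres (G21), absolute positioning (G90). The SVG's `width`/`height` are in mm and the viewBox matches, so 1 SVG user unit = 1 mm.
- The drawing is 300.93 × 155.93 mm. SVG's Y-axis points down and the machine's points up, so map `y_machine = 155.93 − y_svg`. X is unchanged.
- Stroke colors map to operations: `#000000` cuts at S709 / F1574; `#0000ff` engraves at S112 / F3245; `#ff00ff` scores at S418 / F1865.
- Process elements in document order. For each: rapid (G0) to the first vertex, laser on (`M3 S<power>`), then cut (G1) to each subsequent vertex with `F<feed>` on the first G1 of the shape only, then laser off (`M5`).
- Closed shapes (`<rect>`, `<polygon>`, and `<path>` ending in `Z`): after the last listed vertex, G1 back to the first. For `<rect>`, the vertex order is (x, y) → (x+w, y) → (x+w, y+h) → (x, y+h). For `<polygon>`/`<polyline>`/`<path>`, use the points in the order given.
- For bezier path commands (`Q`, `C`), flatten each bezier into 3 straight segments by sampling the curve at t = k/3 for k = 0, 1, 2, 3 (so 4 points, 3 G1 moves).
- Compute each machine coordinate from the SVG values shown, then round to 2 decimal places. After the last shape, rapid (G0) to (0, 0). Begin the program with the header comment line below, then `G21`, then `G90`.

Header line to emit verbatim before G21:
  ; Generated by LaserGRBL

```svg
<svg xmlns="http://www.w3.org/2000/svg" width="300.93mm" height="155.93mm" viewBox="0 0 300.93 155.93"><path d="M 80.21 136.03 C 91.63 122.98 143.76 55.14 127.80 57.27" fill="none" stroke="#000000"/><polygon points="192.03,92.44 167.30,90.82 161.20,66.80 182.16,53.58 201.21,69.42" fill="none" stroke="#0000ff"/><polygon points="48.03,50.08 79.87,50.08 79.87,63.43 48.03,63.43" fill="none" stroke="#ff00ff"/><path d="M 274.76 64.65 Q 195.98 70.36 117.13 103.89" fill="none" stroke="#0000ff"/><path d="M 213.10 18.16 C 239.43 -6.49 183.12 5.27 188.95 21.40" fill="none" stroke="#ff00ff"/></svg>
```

; Generated by LaserGRBL
G21
G90
G0 X80.21 Y19.90
M3 S709
G1 X101.17 Y46.59 F1574
G1 X125.09 Y82.09
G1 X127.80 Y98.66
M5
G0 X192.03 Y63.49
M3 S112
G1 X167.30 Y65.11 F3245
G1 X161.20 Y89.13
G1 X182.16 Y102.35
G1 X201.21 Y86.51
G1 X192.03 Y63.49
M5
G0 X48.03 Y105.85
M3 S418
G1 X79.87 Y105.85 F1865
G1 X79.87 Y92.50
G1 X48.03 Y92.50
G1 X48.03 Y105.85
M5
G0 X274.76 Y91.28
M3 S112
G1 X222.23 Y84.38 F3245
G1 X169.69 Y71.30
G1 X117.13 Y52.04
M5
G0 X213.10 Y137.77
M3 S418
G1 X217.25 Y151.47 F1865
G1 X198.47 Y148.02
G1 X188.95 Y134.53
M5
G0 X0.00 Y0.00

1 u = 1 mm; y_m = 155.93 − y.

[1] `<path>` cubic bezier, #000000→cut S709 F1574: (80.21,19.90) → (101.17,46.59) → (125.09,82.09) → (127.80,98.66)

[2] `<polygon>` regular polygon, #0000ff→engrave S112 F3245: (192.03,63.49) → (167.30,65.11) → (161.20,89.13) → (182.16,102.35) → (201.21,86.51) → (192.03,63.49) (closed)

[3] `<polygon>` rectangle, #ff00ff→score S418 F1865: (48.03,105.85) → (79.87,105.85) → (79.87,92.50) → (48.03,92.50) → (48.03,105.85) (closed)

[4] `<path>` quadratic bezier, #0000ff→engrave S112 F3245: (274.76,91.28) → (222.23,84.38) → (169.69,71.30) → (117.13,52.04)

[5] `<path>` cubic bezier, #ff00ff→score S418 F1865: (213.10,137.77) → (217.25,151.47) → (198.47,148.02) → (188.95,134.53)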